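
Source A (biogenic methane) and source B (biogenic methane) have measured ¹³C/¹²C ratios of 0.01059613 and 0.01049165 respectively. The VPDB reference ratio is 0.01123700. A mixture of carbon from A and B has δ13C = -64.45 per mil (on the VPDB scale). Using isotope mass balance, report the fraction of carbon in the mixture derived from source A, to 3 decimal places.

0.202

δ_A = (0.01059613/0.01123700 − 1)×1000 = (0.942968 − 1)×1000 = -57.032 per mil
δ_B = (0.01049165/0.01123700 − 1)×1000 = (0.933670 − 1)×1000 = -66.330 per mil
f_A = (δ_mix − δ_B)/(δ_A − δ_B) = (-64.45 − (-66.330))/(-57.032 − (-66.330))
f_A = 1.880 / 9.298 = 0.2022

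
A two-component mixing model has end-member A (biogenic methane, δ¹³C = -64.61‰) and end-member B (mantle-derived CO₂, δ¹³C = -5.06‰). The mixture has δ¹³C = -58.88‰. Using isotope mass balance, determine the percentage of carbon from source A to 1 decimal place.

δ_mix = f_A·δ_A + (1 − f_A)·δ_B  ⇒  f_A = (δ_mix − δ_B)/(δ_A − δ_B)
f_A = (-58.88 − (-5.06)) / (-64.61 − (-5.06))
f_A = -53.82 / -59.55 = 0.9038

90.4%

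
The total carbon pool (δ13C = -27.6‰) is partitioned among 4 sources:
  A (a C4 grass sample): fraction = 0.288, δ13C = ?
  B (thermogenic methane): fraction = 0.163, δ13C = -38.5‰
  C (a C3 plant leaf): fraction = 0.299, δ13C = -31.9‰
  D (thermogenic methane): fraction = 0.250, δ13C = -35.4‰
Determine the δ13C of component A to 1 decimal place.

-10.2‰

Isotope mass balance: δ_bulk = Σ fᵢ·δᵢ.
-27.6 = 0.288×δ_A + 0.163×(-38.5) + 0.299×(-31.9) + 0.250×(-35.4)
0.288·δ_A = -27.6 − (-24.664) = -2.936
δ_A = -2.936 / 0.288 = -10.20‰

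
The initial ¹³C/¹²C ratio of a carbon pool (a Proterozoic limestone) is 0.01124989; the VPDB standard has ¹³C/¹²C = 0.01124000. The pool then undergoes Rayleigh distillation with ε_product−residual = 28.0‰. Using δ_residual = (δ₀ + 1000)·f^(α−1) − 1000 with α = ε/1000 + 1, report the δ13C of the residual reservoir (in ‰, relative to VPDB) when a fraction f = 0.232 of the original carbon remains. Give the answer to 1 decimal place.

-39.2‰

δ₀ = (0.01124989/0.01124000 − 1)×1000 = (1.000880 − 1)×1000 = 0.880‰
α − 1 = ε/1000 = 0.0280
f^(α−1) = 0.232^(0.0280) = 0.959917
δ_res = (0.880 + 1000) × 0.959917 − 1000 = 960.762 − 1000 = -39.24‰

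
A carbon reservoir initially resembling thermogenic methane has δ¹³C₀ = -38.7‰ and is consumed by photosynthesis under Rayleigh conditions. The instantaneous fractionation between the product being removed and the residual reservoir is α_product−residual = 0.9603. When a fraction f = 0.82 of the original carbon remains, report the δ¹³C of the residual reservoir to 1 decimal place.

-31.1‰

Rayleigh residual: δ_res = (δ₀ + 1000)·f^(α−1) − 1000
α − 1 = -0.03970
f^(α−1) = 0.82^(-0.03970) = 1.007910
δ_res = (-38.7 + 1000) × 1.007910 − 1000 = 968.904 − 1000 = -31.10‰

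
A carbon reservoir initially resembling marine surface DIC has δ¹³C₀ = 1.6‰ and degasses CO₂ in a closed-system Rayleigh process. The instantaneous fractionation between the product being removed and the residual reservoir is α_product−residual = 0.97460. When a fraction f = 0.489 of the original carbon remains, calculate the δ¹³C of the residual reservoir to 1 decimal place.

Rayleigh residual: δ_res = (δ₀ + 1000)·f^(α−1) − 1000
α − 1 = -0.02540
f^(α−1) = 0.489^(-0.02540) = 1.018337
δ_res = (1.6 + 1000) × 1.018337 − 1000 = 1019.966 − 1000 = 19.97‰

20.0‰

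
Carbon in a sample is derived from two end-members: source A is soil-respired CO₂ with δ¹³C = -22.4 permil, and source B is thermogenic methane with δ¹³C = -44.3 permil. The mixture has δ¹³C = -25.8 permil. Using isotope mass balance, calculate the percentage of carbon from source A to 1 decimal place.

84.5%

δ_mix = f_A·δ_A + (1 − f_A)·δ_B  ⇒  f_A = (δ_mix − δ_B)/(δ_A − δ_B)
f_A = (-25.8 − (-44.3)) / (-22.4 − (-44.3))
f_A = 18.5 / 21.9 = 0.8447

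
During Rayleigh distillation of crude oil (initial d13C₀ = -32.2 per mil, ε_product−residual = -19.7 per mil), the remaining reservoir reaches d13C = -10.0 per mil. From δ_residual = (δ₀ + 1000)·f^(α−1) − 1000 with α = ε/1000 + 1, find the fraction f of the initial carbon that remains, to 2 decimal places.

α − 1 = ε/1000 = -0.0197
(δ_res + 1000)/(δ₀ + 1000) = (-10.0 + 1000)/(-32.2 + 1000) = 990.0/967.8 = 1.022939
f = 1.022939^(1/-0.0197) = exp(ln(1.022939)/-0.0197) = exp(0.02268/-0.0197)
f = exp(-1.1512) = 0.3162

0.32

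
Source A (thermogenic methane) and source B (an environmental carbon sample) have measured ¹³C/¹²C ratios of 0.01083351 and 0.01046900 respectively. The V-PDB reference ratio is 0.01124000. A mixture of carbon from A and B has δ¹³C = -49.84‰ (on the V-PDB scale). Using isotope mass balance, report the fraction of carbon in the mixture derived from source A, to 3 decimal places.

0.578

δ_A = (0.01083351/0.01124000 − 1)×1000 = (0.963835 − 1)×1000 = -36.165‰
δ_B = (0.01046900/0.01124000 − 1)×1000 = (0.931406 − 1)×1000 = -68.594‰
f_A = (δ_mix − δ_B)/(δ_A − δ_B) = (-49.84 − (-68.594))/(-36.165 − (-68.594))
f_A = 18.754 / 32.430 = 0.5783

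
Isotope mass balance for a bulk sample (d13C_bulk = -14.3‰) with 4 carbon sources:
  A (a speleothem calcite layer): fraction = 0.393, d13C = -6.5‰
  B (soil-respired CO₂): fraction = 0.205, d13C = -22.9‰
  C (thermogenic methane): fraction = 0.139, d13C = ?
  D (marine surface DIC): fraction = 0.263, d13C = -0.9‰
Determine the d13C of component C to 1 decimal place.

Isotope mass balance: δ_bulk = Σ fᵢ·δᵢ.
-14.3 = 0.393×(-6.5) + 0.205×(-22.9) + 0.139×δ_C + 0.263×(-0.9)
0.139·δ_C = -14.3 − (-7.486) = -6.814
δ_C = -6.814 / 0.139 = -49.02‰

-49.0‰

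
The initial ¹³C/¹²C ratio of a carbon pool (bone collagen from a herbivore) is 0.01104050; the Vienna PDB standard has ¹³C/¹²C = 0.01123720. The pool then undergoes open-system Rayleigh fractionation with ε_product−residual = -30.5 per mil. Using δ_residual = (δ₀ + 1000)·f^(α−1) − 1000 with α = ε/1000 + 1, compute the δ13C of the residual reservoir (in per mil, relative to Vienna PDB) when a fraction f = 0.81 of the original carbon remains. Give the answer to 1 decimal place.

-11.2 per mil

δ₀ = (0.01104050/0.01123720 − 1)×1000 = (0.982496 − 1)×1000 = -17.504 per mil
α − 1 = ε/1000 = -0.0305
f^(α−1) = 0.81^(-0.0305) = 1.006448
δ_res = (-17.504 + 1000) × 1.006448 − 1000 = 988.830 − 1000 = -11.17 per mil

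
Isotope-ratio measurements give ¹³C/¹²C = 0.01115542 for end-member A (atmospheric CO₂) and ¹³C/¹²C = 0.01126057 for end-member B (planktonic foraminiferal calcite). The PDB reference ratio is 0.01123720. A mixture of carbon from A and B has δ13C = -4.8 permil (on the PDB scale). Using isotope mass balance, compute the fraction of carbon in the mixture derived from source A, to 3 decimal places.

δ_A = (0.01115542/0.01123720 − 1)×1000 = (0.992722 − 1)×1000 = -7.278 permil
δ_B = (0.01126057/0.01123720 − 1)×1000 = (1.002080 − 1)×1000 = 2.080 permil
f_A = (δ_mix − δ_B)/(δ_A − δ_B) = (-4.8 − (2.080))/(-7.278 − (2.080))
f_A = -6.880 / -9.357 = 0.7352

0.735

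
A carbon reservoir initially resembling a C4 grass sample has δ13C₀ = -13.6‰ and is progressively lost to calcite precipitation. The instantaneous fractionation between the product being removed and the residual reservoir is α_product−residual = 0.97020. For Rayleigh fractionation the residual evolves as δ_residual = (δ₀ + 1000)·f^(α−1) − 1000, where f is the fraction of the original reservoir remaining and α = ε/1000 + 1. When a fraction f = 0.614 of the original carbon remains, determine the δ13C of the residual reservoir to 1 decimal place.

Rayleigh residual: δ_res = (δ₀ + 1000)·f^(α−1) − 1000
α − 1 = -0.02980
f^(α−1) = 0.614^(-0.02980) = 1.014641
δ_res = (-13.6 + 1000) × 1.014641 − 1000 = 1000.842 − 1000 = 0.84‰

0.8‰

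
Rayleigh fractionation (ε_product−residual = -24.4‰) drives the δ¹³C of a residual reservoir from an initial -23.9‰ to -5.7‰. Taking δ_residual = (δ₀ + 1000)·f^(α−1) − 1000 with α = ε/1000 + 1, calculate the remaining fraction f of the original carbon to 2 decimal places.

α − 1 = ε/1000 = -0.0244
(δ_res + 1000)/(δ₀ + 1000) = (-5.7 + 1000)/(-23.9 + 1000) = 994.3/976.1 = 1.018646
f = 1.018646^(1/-0.0244) = exp(ln(1.018646)/-0.0244) = exp(0.01847/-0.0244)
f = exp(-0.7571) = 0.4690

0.47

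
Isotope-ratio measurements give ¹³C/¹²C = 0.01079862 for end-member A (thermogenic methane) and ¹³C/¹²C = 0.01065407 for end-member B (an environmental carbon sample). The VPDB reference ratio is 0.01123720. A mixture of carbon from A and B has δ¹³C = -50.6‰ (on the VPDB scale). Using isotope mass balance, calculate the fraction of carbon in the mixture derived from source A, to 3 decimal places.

0.101

δ_A = (0.01079862/0.01123720 − 1)×1000 = (0.960971 − 1)×1000 = -39.029‰
δ_B = (0.01065407/0.01123720 − 1)×1000 = (0.948107 − 1)×1000 = -51.893‰
f_A = (δ_mix − δ_B)/(δ_A − δ_B) = (-50.6 − (-51.893))/(-39.029 − (-51.893))
f_A = 1.293 / 12.864 = 0.1005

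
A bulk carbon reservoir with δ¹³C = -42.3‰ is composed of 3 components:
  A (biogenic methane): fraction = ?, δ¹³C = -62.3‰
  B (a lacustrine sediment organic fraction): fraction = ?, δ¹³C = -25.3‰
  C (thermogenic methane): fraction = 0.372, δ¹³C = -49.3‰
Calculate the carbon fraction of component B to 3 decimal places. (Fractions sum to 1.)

0.410

Let f_B and f_A be the unknown fractions; fractions sum to 1 so f_B + f_A = 0.628.
Mass balance: Σ fᵢ·δᵢ = δ_bulk ⇒ f_B·(-25.3) + f_A·(-62.3) = -42.3 − (-18.340) = -23.960
Substitute f_A = 0.628 − f_B:
f_B·(-25.3 − -62.3) = -23.960 − 0.628×(-62.3) = 15.164
f_B = 15.164 / 37.0 = 0.4098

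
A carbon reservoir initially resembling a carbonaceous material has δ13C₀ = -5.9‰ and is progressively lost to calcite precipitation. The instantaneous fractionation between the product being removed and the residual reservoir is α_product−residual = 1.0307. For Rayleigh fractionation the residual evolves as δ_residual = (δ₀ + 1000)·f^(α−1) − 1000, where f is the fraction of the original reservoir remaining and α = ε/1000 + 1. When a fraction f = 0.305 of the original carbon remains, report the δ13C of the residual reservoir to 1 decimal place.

Rayleigh residual: δ_res = (δ₀ + 1000)·f^(α−1) − 1000
α − 1 = 0.03070
f^(α−1) = 0.305^(0.03070) = 0.964202
δ_res = (-5.9 + 1000) × 0.964202 − 1000 = 958.513 − 1000 = -41.49‰

-41.5‰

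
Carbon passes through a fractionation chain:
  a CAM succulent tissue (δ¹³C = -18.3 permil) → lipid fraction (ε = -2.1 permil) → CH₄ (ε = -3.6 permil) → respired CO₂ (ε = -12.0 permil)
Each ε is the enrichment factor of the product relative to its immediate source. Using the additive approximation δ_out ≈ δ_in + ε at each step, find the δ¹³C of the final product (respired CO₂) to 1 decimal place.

step 1: δ ≈ -18.3 + (-2.1) = -20.4 permil
step 2: δ ≈ -20.4 + (-3.6) = -24.0 permil
step 3: δ ≈ -24.0 + (-12.0) = -36.0 permil

-36.0 permil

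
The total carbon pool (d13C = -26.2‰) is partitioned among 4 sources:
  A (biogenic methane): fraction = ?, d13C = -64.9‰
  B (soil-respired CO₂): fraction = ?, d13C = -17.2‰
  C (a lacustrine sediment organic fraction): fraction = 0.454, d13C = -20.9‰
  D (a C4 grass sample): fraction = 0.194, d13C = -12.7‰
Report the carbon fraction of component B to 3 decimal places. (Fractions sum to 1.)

0.180

Let f_B and f_A be the unknown fractions; fractions sum to 1 so f_B + f_A = 0.352.
Mass balance: Σ fᵢ·δᵢ = δ_bulk ⇒ f_B·(-17.2) + f_A·(-64.9) = -26.2 − (-11.952) = -14.248
Substitute f_A = 0.352 − f_B:
f_B·(-17.2 − -64.9) = -14.248 − 0.352×(-64.9) = 8.597
f_B = 8.597 / 47.7 = 0.1802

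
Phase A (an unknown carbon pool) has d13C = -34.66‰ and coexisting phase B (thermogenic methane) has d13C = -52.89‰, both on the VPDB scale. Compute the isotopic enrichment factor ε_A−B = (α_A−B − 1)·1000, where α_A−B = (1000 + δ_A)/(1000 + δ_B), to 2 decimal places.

19.25‰

α_A−B = (1000 + -34.66) / (1000 + -52.89) = 965.34 / 947.11 = 1.019248
ε_A−B = (1.019248 − 1) × 1000 = 19.248‰
(The approximation ε ≈ δ_A − δ_B would give 18.23‰.)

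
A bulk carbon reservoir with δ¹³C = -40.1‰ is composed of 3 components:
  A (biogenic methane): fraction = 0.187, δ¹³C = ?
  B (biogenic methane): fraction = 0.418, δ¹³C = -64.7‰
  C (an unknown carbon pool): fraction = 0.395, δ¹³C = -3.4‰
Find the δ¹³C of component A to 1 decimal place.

Isotope mass balance: δ_bulk = Σ fᵢ·δᵢ.
-40.1 = 0.187×δ_A + 0.418×(-64.7) + 0.395×(-3.4)
0.187·δ_A = -40.1 − (-28.388) = -11.712
δ_A = -11.712 / 0.187 = -62.63‰

-62.6‰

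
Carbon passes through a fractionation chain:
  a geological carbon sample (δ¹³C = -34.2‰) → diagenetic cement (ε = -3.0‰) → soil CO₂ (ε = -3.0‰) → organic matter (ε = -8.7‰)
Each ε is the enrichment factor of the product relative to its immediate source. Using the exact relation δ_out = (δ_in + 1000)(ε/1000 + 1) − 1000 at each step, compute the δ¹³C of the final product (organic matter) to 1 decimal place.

step 1: δ = (-34.20 + 1000)·(-3.0/1000 + 1) − 1000 = -37.10‰
step 2: δ = (-37.10 + 1000)·(-3.0/1000 + 1) − 1000 = -39.99‰
step 3: δ = (-39.99 + 1000)·(-8.7/1000 + 1) − 1000 = -48.34‰

-48.3‰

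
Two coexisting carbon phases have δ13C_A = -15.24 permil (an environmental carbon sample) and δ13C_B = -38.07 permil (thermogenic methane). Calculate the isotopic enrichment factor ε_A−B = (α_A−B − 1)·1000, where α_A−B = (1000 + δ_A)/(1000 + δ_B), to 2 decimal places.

23.73 permil

α_A−B = (1000 + -15.24) / (1000 + -38.07) = 984.76 / 961.93 = 1.023734
ε_A−B = (1.023734 − 1) × 1000 = 23.734 permil
(The approximation ε ≈ δ_A − δ_B would give 22.83 permil.)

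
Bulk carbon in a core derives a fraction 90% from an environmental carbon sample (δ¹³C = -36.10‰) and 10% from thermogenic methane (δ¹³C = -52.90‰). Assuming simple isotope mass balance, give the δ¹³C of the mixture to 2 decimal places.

-37.78‰

δ_mix = f_A·δ_A + f_B·δ_B
δ_mix = 0.90 × (-36.10) + 0.10 × (-52.90)
δ_mix = -32.490 + -5.290 = -37.780‰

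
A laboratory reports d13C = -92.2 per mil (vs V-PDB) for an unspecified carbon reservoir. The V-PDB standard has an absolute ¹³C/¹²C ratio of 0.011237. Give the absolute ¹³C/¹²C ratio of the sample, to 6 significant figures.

0.0102009

R_sample = R_standard × (d13C/1000 + 1)
R_sample = 0.011237 × (-92.2/1000 + 1) = 0.011237 × 0.907800
R_sample = 0.0102009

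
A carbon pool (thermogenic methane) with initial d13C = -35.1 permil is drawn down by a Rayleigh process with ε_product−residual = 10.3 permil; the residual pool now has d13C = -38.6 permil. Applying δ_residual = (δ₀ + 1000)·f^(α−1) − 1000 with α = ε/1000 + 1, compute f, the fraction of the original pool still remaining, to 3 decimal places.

0.703

α − 1 = ε/1000 = 0.0103
(δ_res + 1000)/(δ₀ + 1000) = (-38.6 + 1000)/(-35.1 + 1000) = 961.4/964.9 = 0.996373
f = 0.996373^(1/0.0103) = exp(ln(0.996373)/0.0103) = exp(-0.00363/0.0103)
f = exp(-0.3528) = 0.7027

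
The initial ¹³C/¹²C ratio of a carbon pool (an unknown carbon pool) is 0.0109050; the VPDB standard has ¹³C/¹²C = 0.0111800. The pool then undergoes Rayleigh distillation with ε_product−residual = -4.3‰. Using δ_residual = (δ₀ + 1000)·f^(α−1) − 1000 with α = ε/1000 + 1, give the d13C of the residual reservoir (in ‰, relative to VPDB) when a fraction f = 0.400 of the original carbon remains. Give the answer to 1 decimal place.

-20.7‰

δ₀ = (0.0109050/0.0111800 − 1)×1000 = (0.975403 − 1)×1000 = -24.597‰
α − 1 = ε/1000 = -0.0043
f^(α−1) = 0.400^(-0.0043) = 1.003948
δ_res = (-24.597 + 1000) × 1.003948 − 1000 = 979.253 − 1000 = -20.75‰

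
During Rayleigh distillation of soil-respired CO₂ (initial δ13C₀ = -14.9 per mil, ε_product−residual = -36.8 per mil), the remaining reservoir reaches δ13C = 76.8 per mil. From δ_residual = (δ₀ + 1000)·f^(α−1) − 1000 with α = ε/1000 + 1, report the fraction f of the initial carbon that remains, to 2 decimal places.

α − 1 = ε/1000 = -0.0368
(δ_res + 1000)/(δ₀ + 1000) = (76.8 + 1000)/(-14.9 + 1000) = 1076.8/985.1 = 1.093087
f = 1.093087^(1/-0.0368) = exp(ln(1.093087)/-0.0368) = exp(0.08901/-0.0368)
f = exp(-2.4186) = 0.0890

0.09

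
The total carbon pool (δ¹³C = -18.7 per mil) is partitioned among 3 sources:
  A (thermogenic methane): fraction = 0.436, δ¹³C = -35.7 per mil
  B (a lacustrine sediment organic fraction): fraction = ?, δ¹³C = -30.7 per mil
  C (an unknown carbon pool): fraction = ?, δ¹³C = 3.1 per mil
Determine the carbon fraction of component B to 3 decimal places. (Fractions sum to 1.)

Let f_B and f_C be the unknown fractions; fractions sum to 1 so f_B + f_C = 0.564.
Mass balance: Σ fᵢ·δᵢ = δ_bulk ⇒ f_B·(-30.7) + f_C·(3.1) = -18.7 − (-15.565) = -3.135
Substitute f_C = 0.564 − f_B:
f_B·(-30.7 − 3.1) = -3.135 − 0.564×(3.1) = -4.883
f_B = -4.883 / -33.8 = 0.1445

0.144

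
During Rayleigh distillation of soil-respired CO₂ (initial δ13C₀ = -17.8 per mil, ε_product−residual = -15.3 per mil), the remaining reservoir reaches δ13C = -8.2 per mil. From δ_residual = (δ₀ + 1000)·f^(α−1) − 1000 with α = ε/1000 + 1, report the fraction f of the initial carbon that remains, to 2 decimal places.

α − 1 = ε/1000 = -0.0153
(δ_res + 1000)/(δ₀ + 1000) = (-8.2 + 1000)/(-17.8 + 1000) = 991.8/982.2 = 1.009774
f = 1.009774^(1/-0.0153) = exp(ln(1.009774)/-0.0153) = exp(0.00973/-0.0153)
f = exp(-0.6357) = 0.5296

0.53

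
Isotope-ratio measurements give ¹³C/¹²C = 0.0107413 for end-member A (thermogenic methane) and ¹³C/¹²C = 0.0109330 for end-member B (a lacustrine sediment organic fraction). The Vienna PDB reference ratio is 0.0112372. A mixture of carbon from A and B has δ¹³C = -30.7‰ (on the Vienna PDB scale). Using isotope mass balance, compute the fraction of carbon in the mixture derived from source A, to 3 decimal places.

0.213

δ_A = (0.0107413/0.0112372 − 1)×1000 = (0.955870 − 1)×1000 = -44.130‰
δ_B = (0.0109330/0.0112372 − 1)×1000 = (0.972929 − 1)×1000 = -27.071‰
f_A = (δ_mix − δ_B)/(δ_A − δ_B) = (-30.7 − (-27.071))/(-44.130 − (-27.071))
f_A = -3.629 / -17.059 = 0.2127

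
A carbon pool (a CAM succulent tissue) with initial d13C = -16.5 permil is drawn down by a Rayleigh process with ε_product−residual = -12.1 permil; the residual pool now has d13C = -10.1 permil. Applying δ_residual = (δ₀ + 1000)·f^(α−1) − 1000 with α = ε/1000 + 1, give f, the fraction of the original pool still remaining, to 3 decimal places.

0.585

α − 1 = ε/1000 = -0.0121
(δ_res + 1000)/(δ₀ + 1000) = (-10.1 + 1000)/(-16.5 + 1000) = 989.9/983.5 = 1.006507
f = 1.006507^(1/-0.0121) = exp(ln(1.006507)/-0.0121) = exp(0.00649/-0.0121)
f = exp(-0.5361) = 0.5851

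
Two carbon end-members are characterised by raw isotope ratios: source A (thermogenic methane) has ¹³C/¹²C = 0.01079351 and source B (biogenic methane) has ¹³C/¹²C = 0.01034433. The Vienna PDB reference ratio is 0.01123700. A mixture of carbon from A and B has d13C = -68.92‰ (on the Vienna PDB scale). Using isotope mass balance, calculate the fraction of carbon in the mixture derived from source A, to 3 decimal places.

δ_A = (0.01079351/0.01123700 − 1)×1000 = (0.960533 − 1)×1000 = -39.467‰
δ_B = (0.01034433/0.01123700 − 1)×1000 = (0.920560 − 1)×1000 = -79.440‰
f_A = (δ_mix − δ_B)/(δ_A − δ_B) = (-68.92 − (-79.440))/(-39.467 − (-79.440))
f_A = 10.520 / 39.973 = 0.2632

0.263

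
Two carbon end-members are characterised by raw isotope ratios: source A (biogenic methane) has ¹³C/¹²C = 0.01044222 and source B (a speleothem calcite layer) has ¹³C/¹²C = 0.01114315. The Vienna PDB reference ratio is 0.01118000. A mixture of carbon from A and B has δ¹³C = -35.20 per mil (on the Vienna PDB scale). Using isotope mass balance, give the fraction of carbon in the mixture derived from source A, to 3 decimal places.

δ_A = (0.01044222/0.01118000 − 1)×1000 = (0.934009 − 1)×1000 = -65.991 per mil
δ_B = (0.01114315/0.01118000 − 1)×1000 = (0.996704 − 1)×1000 = -3.296 per mil
f_A = (δ_mix − δ_B)/(δ_A − δ_B) = (-35.20 − (-3.296))/(-65.991 − (-3.296))
f_A = -31.904 / -62.695 = 0.5089

0.509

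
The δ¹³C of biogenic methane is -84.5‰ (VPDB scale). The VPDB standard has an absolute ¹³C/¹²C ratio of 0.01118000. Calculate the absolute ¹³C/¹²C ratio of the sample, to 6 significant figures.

R_sample = R_standard × (δ¹³C/1000 + 1)
R_sample = 0.01118000 × (-84.5/1000 + 1) = 0.01118000 × 0.915500
R_sample = 0.0102353

0.0102353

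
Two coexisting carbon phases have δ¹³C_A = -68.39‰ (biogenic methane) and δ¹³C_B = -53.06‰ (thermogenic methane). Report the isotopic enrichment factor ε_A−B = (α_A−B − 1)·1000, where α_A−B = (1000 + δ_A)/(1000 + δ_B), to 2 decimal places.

α_A−B = (1000 + -68.39) / (1000 + -53.06) = 931.61 / 946.94 = 0.983811
ε_A−B = (0.983811 − 1) × 1000 = -16.189‰
(The approximation ε ≈ δ_A − δ_B would give -15.33‰.)

-16.19‰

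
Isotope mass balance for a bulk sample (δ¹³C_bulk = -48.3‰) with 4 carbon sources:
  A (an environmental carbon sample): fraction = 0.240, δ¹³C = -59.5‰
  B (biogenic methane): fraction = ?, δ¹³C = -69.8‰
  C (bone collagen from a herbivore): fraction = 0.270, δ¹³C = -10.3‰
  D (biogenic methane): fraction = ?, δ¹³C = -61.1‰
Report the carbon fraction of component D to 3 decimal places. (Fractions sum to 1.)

Let f_D and f_B be the unknown fractions; fractions sum to 1 so f_D + f_B = 0.490.
Mass balance: Σ fᵢ·δᵢ = δ_bulk ⇒ f_D·(-61.1) + f_B·(-69.8) = -48.3 − (-17.061) = -31.239
Substitute f_B = 0.490 − f_D:
f_D·(-61.1 − -69.8) = -31.239 − 0.490×(-69.8) = 2.963
f_D = 2.963 / 8.7 = 0.3406

0.341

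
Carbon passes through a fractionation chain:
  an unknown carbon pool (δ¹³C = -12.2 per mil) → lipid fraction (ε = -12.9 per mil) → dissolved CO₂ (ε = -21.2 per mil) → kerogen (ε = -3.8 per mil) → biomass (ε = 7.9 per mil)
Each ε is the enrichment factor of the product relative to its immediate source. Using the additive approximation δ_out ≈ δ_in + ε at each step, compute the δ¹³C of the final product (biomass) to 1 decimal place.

step 1: δ ≈ -12.2 + (-12.9) = -25.1 per mil
step 2: δ ≈ -25.1 + (-21.2) = -46.3 per mil
step 3: δ ≈ -46.3 + (-3.8) = -50.1 per mil
step 4: δ ≈ -50.1 + (7.9) = -42.2 per mil

-42.2 per mil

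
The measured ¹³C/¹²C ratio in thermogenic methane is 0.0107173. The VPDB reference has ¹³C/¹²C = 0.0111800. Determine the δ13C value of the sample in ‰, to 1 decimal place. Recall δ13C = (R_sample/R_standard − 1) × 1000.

δ13C = (R_sample / R_standard − 1) × 1000
R_sample / R_standard = 0.0107173 / 0.0111800 = 0.958614
δ13C = (0.958614 − 1) × 1000 = -41.39‰

-41.4‰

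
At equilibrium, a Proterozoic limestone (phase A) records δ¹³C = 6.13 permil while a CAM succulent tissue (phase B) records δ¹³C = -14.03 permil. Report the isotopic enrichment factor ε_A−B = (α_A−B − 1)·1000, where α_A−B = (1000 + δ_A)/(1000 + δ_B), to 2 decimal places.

α_A−B = (1000 + 6.13) / (1000 + -14.03) = 1006.13 / 985.97 = 1.020447
ε_A−B = (1.020447 − 1) × 1000 = 20.447 permil
(The approximation ε ≈ δ_A − δ_B would give 20.16 permil.)

20.45 permil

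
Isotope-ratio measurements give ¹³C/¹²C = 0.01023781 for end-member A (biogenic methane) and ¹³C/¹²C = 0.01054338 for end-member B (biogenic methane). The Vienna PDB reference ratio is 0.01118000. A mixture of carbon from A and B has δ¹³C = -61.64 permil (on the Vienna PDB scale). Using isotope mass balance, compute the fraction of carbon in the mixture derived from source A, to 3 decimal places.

0.172

δ_A = (0.01023781/0.01118000 − 1)×1000 = (0.915725 − 1)×1000 = -84.275 permil
δ_B = (0.01054338/0.01118000 − 1)×1000 = (0.943057 − 1)×1000 = -56.943 permil
f_A = (δ_mix − δ_B)/(δ_A − δ_B) = (-61.64 − (-56.943))/(-84.275 − (-56.943))
f_A = -4.697 / -27.332 = 0.1719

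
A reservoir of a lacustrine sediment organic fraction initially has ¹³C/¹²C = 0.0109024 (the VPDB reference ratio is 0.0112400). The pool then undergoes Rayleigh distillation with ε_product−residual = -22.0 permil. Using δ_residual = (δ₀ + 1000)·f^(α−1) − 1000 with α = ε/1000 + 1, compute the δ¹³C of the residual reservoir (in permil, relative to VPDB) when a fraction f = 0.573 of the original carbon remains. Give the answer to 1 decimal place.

-18.1 permil

δ₀ = (0.0109024/0.0112400 − 1)×1000 = (0.969964 − 1)×1000 = -30.036 permil
α − 1 = ε/1000 = -0.0220
f^(α−1) = 0.573^(-0.0220) = 1.012326
δ_res = (-30.036 + 1000) × 1.012326 − 1000 = 981.921 − 1000 = -18.08 permil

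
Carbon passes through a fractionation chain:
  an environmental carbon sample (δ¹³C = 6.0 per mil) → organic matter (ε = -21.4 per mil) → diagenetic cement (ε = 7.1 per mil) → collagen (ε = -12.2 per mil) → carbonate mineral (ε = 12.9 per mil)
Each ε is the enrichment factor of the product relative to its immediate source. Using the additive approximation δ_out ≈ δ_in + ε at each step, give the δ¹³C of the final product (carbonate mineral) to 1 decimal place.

-7.6 per mil

step 1: δ ≈ 6.0 + (-21.4) = -15.4 per mil
step 2: δ ≈ -15.4 + (7.1) = -8.3 per mil
step 3: δ ≈ -8.3 + (-12.2) = -20.5 per mil
step 4: δ ≈ -20.5 + (12.9) = -7.6 per mil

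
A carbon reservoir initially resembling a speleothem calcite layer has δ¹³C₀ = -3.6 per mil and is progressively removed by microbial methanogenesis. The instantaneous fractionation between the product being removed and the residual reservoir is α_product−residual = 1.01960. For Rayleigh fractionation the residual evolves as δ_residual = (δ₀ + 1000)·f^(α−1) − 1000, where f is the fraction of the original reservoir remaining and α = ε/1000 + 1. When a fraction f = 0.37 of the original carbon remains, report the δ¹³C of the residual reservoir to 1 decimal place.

Rayleigh residual: δ_res = (δ₀ + 1000)·f^(α−1) − 1000
α − 1 = 0.01960
f^(α−1) = 0.37^(0.01960) = 0.980701
δ_res = (-3.6 + 1000) × 0.980701 − 1000 = 977.171 − 1000 = -22.83 per mil

-22.8 per mil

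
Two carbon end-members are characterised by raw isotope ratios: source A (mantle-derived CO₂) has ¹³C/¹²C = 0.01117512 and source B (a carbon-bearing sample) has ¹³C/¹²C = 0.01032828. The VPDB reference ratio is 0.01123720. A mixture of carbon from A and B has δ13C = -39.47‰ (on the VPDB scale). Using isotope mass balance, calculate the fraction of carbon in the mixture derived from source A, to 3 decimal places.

δ_A = (0.01117512/0.01123720 − 1)×1000 = (0.994475 − 1)×1000 = -5.525‰
δ_B = (0.01032828/0.01123720 − 1)×1000 = (0.919115 − 1)×1000 = -80.885‰
f_A = (δ_mix − δ_B)/(δ_A − δ_B) = (-39.47 − (-80.885))/(-5.525 − (-80.885))
f_A = 41.415 / 75.360 = 0.5496

0.550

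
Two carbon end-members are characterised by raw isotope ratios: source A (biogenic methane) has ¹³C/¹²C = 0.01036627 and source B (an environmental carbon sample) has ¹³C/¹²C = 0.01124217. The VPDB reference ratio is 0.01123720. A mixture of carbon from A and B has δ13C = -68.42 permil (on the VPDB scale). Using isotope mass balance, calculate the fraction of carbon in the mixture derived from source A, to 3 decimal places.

0.883

δ_A = (0.01036627/0.01123720 − 1)×1000 = (0.922496 − 1)×1000 = -77.504 permil
δ_B = (0.01124217/0.01123720 − 1)×1000 = (1.000442 − 1)×1000 = 0.442 permil
f_A = (δ_mix − δ_B)/(δ_A − δ_B) = (-68.42 − (0.442))/(-77.504 − (0.442))
f_A = -68.862 / -77.946 = 0.8835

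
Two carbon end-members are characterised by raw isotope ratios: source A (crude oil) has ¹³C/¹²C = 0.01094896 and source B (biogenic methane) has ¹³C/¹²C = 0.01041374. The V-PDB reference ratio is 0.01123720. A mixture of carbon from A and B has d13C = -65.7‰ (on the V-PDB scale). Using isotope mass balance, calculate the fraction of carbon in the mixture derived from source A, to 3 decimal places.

0.159

δ_A = (0.01094896/0.01123720 − 1)×1000 = (0.974349 − 1)×1000 = -25.651‰
δ_B = (0.01041374/0.01123720 − 1)×1000 = (0.926720 − 1)×1000 = -73.280‰
f_A = (δ_mix − δ_B)/(δ_A − δ_B) = (-65.7 − (-73.280))/(-25.651 − (-73.280))
f_A = 7.580 / 47.629 = 0.1591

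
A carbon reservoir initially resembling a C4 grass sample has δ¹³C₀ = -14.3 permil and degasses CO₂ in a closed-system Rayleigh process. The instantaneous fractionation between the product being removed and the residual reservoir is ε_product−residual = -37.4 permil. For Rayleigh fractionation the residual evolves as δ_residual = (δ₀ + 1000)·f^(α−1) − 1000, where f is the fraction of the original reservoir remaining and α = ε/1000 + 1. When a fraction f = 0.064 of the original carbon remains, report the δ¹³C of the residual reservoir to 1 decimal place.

92.4 permil

Rayleigh residual: δ_res = (δ₀ + 1000)·f^(α−1) − 1000
α = ε/1000 + 1 = 0.96260, so α − 1 = -0.03740
f^(α−1) = 0.064^(-0.03740) = 1.108278
δ_res = (-14.3 + 1000) × 1.108278 − 1000 = 1092.430 − 1000 = 92.43 permil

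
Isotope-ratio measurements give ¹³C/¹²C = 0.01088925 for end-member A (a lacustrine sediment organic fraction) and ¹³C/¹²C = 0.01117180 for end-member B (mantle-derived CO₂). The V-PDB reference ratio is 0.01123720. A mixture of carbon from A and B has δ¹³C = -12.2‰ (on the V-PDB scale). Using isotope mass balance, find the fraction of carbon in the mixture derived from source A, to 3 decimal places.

0.254

δ_A = (0.01088925/0.01123720 − 1)×1000 = (0.969036 − 1)×1000 = -30.964‰
δ_B = (0.01117180/0.01123720 − 1)×1000 = (0.994180 − 1)×1000 = -5.820‰
f_A = (δ_mix − δ_B)/(δ_A − δ_B) = (-12.2 − (-5.820))/(-30.964 − (-5.820))
f_A = -6.380 / -25.144 = 0.2537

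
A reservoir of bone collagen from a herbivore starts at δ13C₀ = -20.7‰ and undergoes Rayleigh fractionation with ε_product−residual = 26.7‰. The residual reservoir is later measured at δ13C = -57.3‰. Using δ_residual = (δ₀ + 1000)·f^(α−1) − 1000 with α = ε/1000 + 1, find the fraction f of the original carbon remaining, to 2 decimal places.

0.24

α − 1 = ε/1000 = 0.0267
(δ_res + 1000)/(δ₀ + 1000) = (-57.3 + 1000)/(-20.7 + 1000) = 942.7/979.3 = 0.962626
f = 0.962626^(1/0.0267) = exp(ln(0.962626)/0.0267) = exp(-0.03809/0.0267)
f = exp(-1.4266) = 0.2401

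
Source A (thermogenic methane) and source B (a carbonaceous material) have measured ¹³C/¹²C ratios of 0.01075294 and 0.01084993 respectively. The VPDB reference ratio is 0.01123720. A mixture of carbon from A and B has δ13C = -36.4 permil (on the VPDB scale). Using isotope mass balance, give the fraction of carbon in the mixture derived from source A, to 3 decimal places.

δ_A = (0.01075294/0.01123720 − 1)×1000 = (0.956906 − 1)×1000 = -43.094 permil
δ_B = (0.01084993/0.01123720 − 1)×1000 = (0.965537 − 1)×1000 = -34.463 permil
f_A = (δ_mix − δ_B)/(δ_A − δ_B) = (-36.4 − (-34.463))/(-43.094 − (-34.463))
f_A = -1.937 / -8.631 = 0.2244

0.224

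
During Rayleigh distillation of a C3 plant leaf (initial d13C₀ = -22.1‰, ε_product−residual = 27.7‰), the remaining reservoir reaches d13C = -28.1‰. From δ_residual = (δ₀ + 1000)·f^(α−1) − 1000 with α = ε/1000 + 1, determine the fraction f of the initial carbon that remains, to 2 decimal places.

α − 1 = ε/1000 = 0.0277
(δ_res + 1000)/(δ₀ + 1000) = (-28.1 + 1000)/(-22.1 + 1000) = 971.9/977.9 = 0.993864
f = 0.993864^(1/0.0277) = exp(ln(0.993864)/0.0277) = exp(-0.00615/0.0277)
f = exp(-0.2222) = 0.8008

0.80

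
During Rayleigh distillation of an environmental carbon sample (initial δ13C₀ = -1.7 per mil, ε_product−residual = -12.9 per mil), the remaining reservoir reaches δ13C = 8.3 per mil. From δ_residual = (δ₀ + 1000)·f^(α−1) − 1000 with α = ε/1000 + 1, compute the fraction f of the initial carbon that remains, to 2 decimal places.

0.46

α − 1 = ε/1000 = -0.0129
(δ_res + 1000)/(δ₀ + 1000) = (8.3 + 1000)/(-1.7 + 1000) = 1008.3/998.3 = 1.010017
f = 1.010017^(1/-0.0129) = exp(ln(1.010017)/-0.0129) = exp(0.00997/-0.0129)
f = exp(-0.7727) = 0.4618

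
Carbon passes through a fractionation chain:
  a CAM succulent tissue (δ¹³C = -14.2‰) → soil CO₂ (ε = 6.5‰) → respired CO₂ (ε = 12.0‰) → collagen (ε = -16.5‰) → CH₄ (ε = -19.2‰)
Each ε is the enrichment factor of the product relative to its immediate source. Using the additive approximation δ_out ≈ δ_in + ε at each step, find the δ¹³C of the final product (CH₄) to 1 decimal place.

step 1: δ ≈ -14.2 + (6.5) = -7.7‰
step 2: δ ≈ -7.7 + (12.0) = 4.3‰
step 3: δ ≈ 4.3 + (-16.5) = -12.2‰
step 4: δ ≈ -12.2 + (-19.2) = -31.4‰

-31.4‰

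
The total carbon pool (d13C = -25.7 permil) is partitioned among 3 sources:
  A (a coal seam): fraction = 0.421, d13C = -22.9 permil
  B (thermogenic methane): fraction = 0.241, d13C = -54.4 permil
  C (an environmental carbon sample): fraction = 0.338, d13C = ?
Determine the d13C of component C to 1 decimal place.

Isotope mass balance: δ_bulk = Σ fᵢ·δᵢ.
-25.7 = 0.421×(-22.9) + 0.241×(-54.4) + 0.338×δ_C
0.338·δ_C = -25.7 − (-22.751) = -2.949
δ_C = -2.949 / 0.338 = -8.72 permil

-8.7 permil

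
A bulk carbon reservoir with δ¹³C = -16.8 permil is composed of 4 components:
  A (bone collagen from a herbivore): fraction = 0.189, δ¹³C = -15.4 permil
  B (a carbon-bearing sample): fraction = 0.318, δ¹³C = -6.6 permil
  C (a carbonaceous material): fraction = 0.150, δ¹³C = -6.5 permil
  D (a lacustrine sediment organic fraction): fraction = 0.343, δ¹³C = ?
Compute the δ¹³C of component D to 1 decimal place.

Isotope mass balance: δ_bulk = Σ fᵢ·δᵢ.
-16.8 = 0.189×(-15.4) + 0.318×(-6.6) + 0.150×(-6.5) + 0.343×δ_D
0.343·δ_D = -16.8 − (-5.984) = -10.816
δ_D = -10.816 / 0.343 = -31.53 permil

-31.5 permil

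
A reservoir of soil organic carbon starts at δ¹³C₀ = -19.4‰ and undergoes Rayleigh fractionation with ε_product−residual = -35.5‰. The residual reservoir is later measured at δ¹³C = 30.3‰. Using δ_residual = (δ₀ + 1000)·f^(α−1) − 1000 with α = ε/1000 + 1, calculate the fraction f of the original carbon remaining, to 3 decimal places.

0.248

α − 1 = ε/1000 = -0.0355
(δ_res + 1000)/(δ₀ + 1000) = (30.3 + 1000)/(-19.4 + 1000) = 1030.3/980.6 = 1.050683
f = 1.050683^(1/-0.0355) = exp(ln(1.050683)/-0.0355) = exp(0.04944/-0.0355)
f = exp(-1.3927) = 0.2484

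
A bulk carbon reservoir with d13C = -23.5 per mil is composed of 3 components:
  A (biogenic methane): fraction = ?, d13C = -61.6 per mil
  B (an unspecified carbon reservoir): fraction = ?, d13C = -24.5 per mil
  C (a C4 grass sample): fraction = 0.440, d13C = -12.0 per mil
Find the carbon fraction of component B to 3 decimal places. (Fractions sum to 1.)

Let f_B and f_A be the unknown fractions; fractions sum to 1 so f_B + f_A = 0.560.
Mass balance: Σ fᵢ·δᵢ = δ_bulk ⇒ f_B·(-24.5) + f_A·(-61.6) = -23.5 − (-5.280) = -18.220
Substitute f_A = 0.560 − f_B:
f_B·(-24.5 − -61.6) = -18.220 − 0.560×(-61.6) = 16.276
f_B = 16.276 / 37.1 = 0.4387

0.439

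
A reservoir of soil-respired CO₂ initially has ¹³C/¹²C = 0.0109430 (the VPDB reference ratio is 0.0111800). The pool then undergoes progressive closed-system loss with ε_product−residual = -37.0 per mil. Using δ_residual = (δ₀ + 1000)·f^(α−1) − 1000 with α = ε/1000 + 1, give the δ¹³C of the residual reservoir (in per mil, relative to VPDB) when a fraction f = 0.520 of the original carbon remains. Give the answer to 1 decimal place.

δ₀ = (0.0109430/0.0111800 − 1)×1000 = (0.978801 − 1)×1000 = -21.199 per mil
α − 1 = ε/1000 = -0.0370
f^(α−1) = 0.520^(-0.0370) = 1.024490
δ_res = (-21.199 + 1000) × 1.024490 − 1000 = 1002.773 − 1000 = 2.77 per mil

2.8 per mil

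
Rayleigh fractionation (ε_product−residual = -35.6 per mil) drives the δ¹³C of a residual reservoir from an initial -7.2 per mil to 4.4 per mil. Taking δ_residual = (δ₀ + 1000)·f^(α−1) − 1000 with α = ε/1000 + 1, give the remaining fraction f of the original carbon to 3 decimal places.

0.722

α − 1 = ε/1000 = -0.0356
(δ_res + 1000)/(δ₀ + 1000) = (4.4 + 1000)/(-7.2 + 1000) = 1004.4/992.8 = 1.011684
f = 1.011684^(1/-0.0356) = exp(ln(1.011684)/-0.0356) = exp(0.01162/-0.0356)
f = exp(-0.3263) = 0.7216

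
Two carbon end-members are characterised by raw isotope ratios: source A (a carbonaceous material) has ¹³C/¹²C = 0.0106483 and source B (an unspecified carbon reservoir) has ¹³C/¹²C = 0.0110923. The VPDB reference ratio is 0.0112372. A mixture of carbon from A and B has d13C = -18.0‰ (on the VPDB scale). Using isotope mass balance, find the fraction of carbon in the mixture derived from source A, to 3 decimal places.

0.129

δ_A = (0.0106483/0.0112372 − 1)×1000 = (0.947594 − 1)×1000 = -52.406‰
δ_B = (0.0110923/0.0112372 − 1)×1000 = (0.987105 − 1)×1000 = -12.895‰
f_A = (δ_mix − δ_B)/(δ_A − δ_B) = (-18.0 − (-12.895))/(-52.406 − (-12.895))
f_A = -5.105 / -39.512 = 0.1292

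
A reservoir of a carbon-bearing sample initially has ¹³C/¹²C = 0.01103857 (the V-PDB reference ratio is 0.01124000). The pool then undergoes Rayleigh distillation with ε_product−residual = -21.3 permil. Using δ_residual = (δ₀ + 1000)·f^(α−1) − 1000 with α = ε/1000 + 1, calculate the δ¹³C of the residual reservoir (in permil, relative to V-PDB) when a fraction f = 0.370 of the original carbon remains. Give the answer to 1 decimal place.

δ₀ = (0.01103857/0.01124000 − 1)×1000 = (0.982079 − 1)×1000 = -17.921 permil
α − 1 = ε/1000 = -0.0213
f^(α−1) = 0.370^(-0.0213) = 1.021403
δ_res = (-17.921 + 1000) × 1.021403 − 1000 = 1003.099 − 1000 = 3.10 permil

3.1 permil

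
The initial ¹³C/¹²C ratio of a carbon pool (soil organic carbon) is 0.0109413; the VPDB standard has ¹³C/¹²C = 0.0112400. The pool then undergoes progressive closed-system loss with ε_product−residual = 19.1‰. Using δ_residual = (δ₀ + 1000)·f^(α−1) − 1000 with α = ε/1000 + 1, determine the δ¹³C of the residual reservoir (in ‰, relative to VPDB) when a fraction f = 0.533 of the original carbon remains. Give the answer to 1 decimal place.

-38.2‰

δ₀ = (0.0109413/0.0112400 − 1)×1000 = (0.973425 − 1)×1000 = -26.575‰
α − 1 = ε/1000 = 0.0191
f^(α−1) = 0.533^(0.0191) = 0.988054
δ_res = (-26.575 + 1000) × 0.988054 − 1000 = 961.796 − 1000 = -38.20‰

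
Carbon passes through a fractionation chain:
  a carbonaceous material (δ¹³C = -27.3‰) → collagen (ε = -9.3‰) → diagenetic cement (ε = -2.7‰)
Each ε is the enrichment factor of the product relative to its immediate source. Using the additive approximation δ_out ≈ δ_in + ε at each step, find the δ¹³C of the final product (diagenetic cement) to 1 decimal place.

step 1: δ ≈ -27.3 + (-9.3) = -36.6‰
step 2: δ ≈ -36.6 + (-2.7) = -39.3‰

-39.3‰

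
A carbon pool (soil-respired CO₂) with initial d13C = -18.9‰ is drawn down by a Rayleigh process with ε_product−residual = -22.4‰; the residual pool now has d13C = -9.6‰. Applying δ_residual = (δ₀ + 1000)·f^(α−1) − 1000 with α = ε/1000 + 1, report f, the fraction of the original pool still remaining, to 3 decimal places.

α − 1 = ε/1000 = -0.0224
(δ_res + 1000)/(δ₀ + 1000) = (-9.6 + 1000)/(-18.9 + 1000) = 990.4/981.1 = 1.009479
f = 1.009479^(1/-0.0224) = exp(ln(1.009479)/-0.0224) = exp(0.00943/-0.0224)
f = exp(-0.4212) = 0.6563

0.656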